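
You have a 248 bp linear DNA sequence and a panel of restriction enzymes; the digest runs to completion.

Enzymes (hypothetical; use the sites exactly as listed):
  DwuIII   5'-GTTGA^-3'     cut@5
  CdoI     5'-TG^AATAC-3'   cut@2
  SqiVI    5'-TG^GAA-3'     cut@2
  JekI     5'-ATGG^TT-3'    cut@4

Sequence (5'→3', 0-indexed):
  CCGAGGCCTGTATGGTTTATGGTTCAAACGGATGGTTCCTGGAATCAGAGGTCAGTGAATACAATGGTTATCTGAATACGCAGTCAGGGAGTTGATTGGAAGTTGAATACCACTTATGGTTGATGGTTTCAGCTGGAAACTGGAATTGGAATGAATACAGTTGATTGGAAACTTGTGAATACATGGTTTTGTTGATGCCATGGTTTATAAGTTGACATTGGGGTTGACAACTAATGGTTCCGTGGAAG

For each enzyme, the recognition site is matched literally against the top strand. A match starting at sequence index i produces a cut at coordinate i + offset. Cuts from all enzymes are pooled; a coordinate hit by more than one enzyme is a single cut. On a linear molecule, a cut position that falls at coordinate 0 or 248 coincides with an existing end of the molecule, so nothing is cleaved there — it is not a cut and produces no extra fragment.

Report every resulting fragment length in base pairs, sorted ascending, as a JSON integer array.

Scan for sites:
  DwuIII (GTTGA, off=5): starts [90, 101, 118, 159, 190, 210, 222] → cuts [95, 106, 123, 164, 195, 215, 227]
  CdoI (TGAATAC, off=2): starts [55, 72, 103, 151, 175] → cuts [57, 74, 105, 153, 177]
  SqiVI (TGGAA, off=2): starts [39, 96, 133, 140, 146, 165, 242] → cuts [41, 98, 135, 142, 148, 167, 244]
  JekI (ATGGTT, off=4): starts [11, 18, 31, 63, 115, 122, 182, 199, 233] → cuts [15, 22, 35, 67, 119, 126, 186, 203, 237]

Pooled cuts: [15, 22, 35, 41, 57, 67, 74, 95, 98, 105, 106, 119, 123, 126, 135, 142, 148, 153, 164, 167, 177, 186, 195, 203, 215, 227, 237, 244]

Fragments:
  [0,15): 15 bp
  [15,22): 7 bp
  [22,35): 13 bp
  [35,41): 6 bp
  [41,57): 16 bp
  [57,67): 10 bp
  [67,74): 7 bp
  [74,95): 21 bp
  [95,98): 3 bp
  [98,105): 7 bp
  [105,106): 1 bp
  [106,119): 13 bp
  [119,123): 4 bp
  [123,126): 3 bp
  [126,135): 9 bp
  [135,142): 7 bp
  [142,148): 6 bp
  [148,153): 5 bp
  [153,164): 11 bp
  [164,167): 3 bp
  [167,177): 10 bp
  [177,186): 9 bp
  [186,195): 9 bp
  [195,203): 8 bp
  [203,215): 12 bp
  [215,227): 12 bp
  [227,237): 10 bp
  [237,244): 7 bp
  [244,248): 4 bp

[1,3,3,3,4,4,5,6,6,7,7,7,7,7,8,9,9,9,10,10,10,11,12,12,13,13,15,16,21]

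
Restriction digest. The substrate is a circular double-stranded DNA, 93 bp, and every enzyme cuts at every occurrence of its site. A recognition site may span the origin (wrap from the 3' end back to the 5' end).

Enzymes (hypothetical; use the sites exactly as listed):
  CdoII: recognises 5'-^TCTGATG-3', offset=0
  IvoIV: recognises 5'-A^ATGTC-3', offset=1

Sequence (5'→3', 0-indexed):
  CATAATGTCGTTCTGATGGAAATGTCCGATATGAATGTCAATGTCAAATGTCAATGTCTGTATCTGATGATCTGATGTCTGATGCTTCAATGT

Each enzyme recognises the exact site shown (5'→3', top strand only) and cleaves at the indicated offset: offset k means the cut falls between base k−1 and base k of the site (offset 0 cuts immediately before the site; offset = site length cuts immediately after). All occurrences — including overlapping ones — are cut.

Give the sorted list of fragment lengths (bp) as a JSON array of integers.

[6,6,7,7,7,8,8,9,10,12,13]

Per-enzyme occurrences:
  CdoII TCTGATG/0: at [11, 62, 70, 77] ⇒ [11, 62, 70, 77]
  IvoIV AATGTC/1: at [3, 20, 33, 39, 46, 52, 88] ⇒ [4, 21, 34, 40, 47, 53, 89]

All cut coordinates (distinct, sorted): [4, 11, 21, 34, 40, 47, 53, 62, 70, 77, 89]

Fragments:
  4→11: 7 bp
  11→21: 10 bp
  21→34: 13 bp
  34→40: 6 bp
  40→47: 7 bp
  47→53: 6 bp
  53→62: 9 bp
  62→70: 8 bp
  70→77: 7 bp
  77→89: 12 bp
  89→4 (wrap): 93-89+4 = 8 bp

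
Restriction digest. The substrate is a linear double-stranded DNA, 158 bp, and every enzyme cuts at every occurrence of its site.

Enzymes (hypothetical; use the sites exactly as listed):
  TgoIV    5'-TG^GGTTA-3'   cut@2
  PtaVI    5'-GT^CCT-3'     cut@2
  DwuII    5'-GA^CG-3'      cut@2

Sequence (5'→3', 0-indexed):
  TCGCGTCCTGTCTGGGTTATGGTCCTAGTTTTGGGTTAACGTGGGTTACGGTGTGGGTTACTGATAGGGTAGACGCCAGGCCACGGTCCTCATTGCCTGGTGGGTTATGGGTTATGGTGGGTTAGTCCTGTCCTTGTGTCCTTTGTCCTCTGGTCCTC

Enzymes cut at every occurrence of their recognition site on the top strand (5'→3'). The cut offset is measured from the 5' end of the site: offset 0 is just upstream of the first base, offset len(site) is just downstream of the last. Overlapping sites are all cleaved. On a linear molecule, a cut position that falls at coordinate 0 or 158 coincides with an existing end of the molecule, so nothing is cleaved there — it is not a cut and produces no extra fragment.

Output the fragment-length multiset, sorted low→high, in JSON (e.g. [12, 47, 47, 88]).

Per-enzyme occurrences:
  TgoIV (TGGGTTA, off=2): starts [12, 31, 41, 53, 100, 107, 117] → cuts [14, 33, 43, 55, 102, 109, 119]
  PtaVI (GTCCT, off=2): starts [4, 21, 85, 124, 129, 137, 144, 152] → cuts [6, 23, 87, 126, 131, 139, 146, 154]
  DwuII (GACG, off=2): starts [71] → cuts [73]

Pooled cuts: [6, 14, 23, 33, 43, 55, 73, 87, 102, 109, 119, 126, 131, 139, 146, 154]

Fragment lengths:
  [0,6): 6 bp
  [6,14): 8 bp
  [14,23): 9 bp
  [23,33): 10 bp
  [33,43): 10 bp
  [43,55): 12 bp
  [55,73): 18 bp
  [73,87): 14 bp
  [87,102): 15 bp
  [102,109): 7 bp
  [109,119): 10 bp
  [119,126): 7 bp
  [126,131): 5 bp
  [131,139): 8 bp
  [139,146): 7 bp
  [146,154): 8 bp
  [154,158): 4 bp

[4,5,6,7,7,7,8,8,8,9,10,10,10,12,14,15,18]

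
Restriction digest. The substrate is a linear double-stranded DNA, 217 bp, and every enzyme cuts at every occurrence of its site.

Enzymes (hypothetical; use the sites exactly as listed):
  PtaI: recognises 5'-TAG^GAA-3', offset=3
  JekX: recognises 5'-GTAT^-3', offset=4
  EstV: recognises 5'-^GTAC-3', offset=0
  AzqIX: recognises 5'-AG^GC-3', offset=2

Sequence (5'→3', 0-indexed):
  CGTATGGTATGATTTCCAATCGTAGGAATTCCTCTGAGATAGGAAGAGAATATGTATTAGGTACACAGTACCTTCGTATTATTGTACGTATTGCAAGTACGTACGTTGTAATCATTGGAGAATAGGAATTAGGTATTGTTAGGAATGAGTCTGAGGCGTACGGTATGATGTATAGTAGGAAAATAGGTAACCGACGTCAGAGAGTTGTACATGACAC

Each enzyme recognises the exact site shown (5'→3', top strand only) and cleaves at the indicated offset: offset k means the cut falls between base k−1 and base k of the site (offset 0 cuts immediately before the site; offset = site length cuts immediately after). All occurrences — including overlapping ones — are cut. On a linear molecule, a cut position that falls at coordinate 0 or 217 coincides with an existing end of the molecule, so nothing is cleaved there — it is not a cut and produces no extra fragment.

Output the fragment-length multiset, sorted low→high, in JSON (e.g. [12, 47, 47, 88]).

[2,3,4,4,5,5,5,5,6,7,7,8,9,11,11,12,13,15,15,17,25,28]

Site scan:
  PtaI TAGGAA/3: at [22, 39, 122, 139, 175] ⇒ [25, 42, 125, 142, 178]
  JekX GTAT/4: at [1, 6, 53, 75, 87, 132, 162, 169] ⇒ [5, 10, 57, 79, 91, 136, 166, 173]
  EstV GTAC/0: at [60, 67, 83, 96, 100, 157, 206] ⇒ [60, 67, 83, 96, 100, 157, 206]
  AzqIX AGGC/2: at [153] ⇒ [155]

Pooled cuts: [5, 10, 25, 42, 57, 60, 67, 79, 83, 91, 96, 100, 125, 136, 142, 155, 157, 166, 173, 178, 206]

Fragments:
  [0,5): 5 bp
  [5,10): 5 bp
  [10,25): 15 bp
  [25,42): 17 bp
  [42,57): 15 bp
  [57,60): 3 bp
  [60,67): 7 bp
  [67,79): 12 bp
  [79,83): 4 bp
  [83,91): 8 bp
  [91,96): 5 bp
  [96,100): 4 bp
  [100,125): 25 bp
  [125,136): 11 bp
  [136,142): 6 bp
  [142,155): 13 bp
  [155,157): 2 bp
  [157,166): 9 bp
  [166,173): 7 bp
  [173,178): 5 bp
  [178,206): 28 bp
  [206,217): 11 bp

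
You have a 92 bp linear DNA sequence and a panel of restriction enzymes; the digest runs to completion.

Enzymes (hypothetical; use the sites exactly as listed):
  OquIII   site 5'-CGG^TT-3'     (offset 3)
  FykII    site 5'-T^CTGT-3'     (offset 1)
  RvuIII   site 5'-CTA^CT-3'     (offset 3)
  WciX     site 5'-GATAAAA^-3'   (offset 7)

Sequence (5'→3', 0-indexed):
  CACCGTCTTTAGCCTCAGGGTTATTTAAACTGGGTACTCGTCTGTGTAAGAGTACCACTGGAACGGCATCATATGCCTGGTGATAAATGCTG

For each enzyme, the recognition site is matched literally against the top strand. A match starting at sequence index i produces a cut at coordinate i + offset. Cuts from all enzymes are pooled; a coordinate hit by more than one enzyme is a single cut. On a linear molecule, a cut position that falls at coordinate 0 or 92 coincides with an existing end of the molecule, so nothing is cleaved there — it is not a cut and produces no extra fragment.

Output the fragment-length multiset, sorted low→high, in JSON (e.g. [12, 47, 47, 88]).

Scan for sites:
  OquIII (CGGTT, off=3): no sites
  FykII TCTGT/1: at [40] ⇒ [41]
  RvuIII (CTACT, off=3): no sites
  WciX (GATAAAA, off=7): no sites

All cut coordinates (distinct, sorted): [41]

Fragments:
  [0,41): 41 bp
  [41,92): 51 bp

[41,51]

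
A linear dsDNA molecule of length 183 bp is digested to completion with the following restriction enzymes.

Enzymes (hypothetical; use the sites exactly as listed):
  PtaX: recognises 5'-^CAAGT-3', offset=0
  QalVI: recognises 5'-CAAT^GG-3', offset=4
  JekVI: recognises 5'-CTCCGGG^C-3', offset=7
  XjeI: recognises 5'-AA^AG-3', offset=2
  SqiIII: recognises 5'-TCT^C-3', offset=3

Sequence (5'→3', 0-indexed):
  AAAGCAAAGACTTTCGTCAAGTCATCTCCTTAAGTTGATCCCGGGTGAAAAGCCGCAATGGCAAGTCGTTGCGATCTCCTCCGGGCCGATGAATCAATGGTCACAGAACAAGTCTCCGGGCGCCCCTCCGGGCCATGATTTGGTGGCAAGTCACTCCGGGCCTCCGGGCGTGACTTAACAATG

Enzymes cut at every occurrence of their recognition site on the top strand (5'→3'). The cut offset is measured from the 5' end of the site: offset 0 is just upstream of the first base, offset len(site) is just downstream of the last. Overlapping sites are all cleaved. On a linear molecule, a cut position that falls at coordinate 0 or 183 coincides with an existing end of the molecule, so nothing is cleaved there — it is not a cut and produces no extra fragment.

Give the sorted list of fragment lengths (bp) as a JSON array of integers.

Site scan:
  PtaX CAAGT/0: at [17, 61, 108, 146] ⇒ [17, 61, 108, 146]
  QalVI CAATGG/4: at [55, 94] ⇒ [59, 98]
  JekVI CTCCGGGC/7: at [78, 113, 125, 153, 161] ⇒ [85, 120, 132, 160, 168]
  XjeI AAAG/2: at [0, 5, 48] ⇒ [2, 7, 50]
  SqiIII TCTC/3: at [24, 74, 112] ⇒ [27, 77, 115]

Pooled cuts: [2, 7, 17, 27, 50, 59, 61, 77, 85, 98, 108, 115, 120, 132, 146, 160, 168]

Fragments:
  [0,2): 2 bp
  [2,7): 5 bp
  [7,17): 10 bp
  [17,27): 10 bp
  [27,50): 23 bp
  [50,59): 9 bp
  [59,61): 2 bp
  [61,77): 16 bp
  [77,85): 8 bp
  [85,98): 13 bp
  [98,108): 10 bp
  [108,115): 7 bp
  [115,120): 5 bp
  [120,132): 12 bp
  [132,146): 14 bp
  [146,160): 14 bp
  [160,168): 8 bp
  [168,183): 15 bp

[2,2,5,5,7,8,8,9,10,10,10,12,13,14,14,15,16,23]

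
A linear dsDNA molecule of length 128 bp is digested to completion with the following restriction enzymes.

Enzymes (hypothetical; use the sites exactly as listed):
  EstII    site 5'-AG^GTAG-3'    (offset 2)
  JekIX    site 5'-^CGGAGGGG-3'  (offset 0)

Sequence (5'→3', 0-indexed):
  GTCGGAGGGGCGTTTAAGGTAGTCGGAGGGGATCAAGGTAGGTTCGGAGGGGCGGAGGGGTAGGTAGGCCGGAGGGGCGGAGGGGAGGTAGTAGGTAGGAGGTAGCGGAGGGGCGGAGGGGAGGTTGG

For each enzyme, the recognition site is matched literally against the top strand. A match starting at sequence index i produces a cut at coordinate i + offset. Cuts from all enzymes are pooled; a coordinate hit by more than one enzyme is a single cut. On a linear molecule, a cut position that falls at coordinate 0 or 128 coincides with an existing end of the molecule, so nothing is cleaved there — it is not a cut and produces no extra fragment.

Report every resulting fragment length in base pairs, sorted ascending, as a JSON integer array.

[2,4,5,6,7,7,7,8,8,8,10,11,14,15,16]

Site scan:
  EstII AGGTAG/2: at [16, 35, 61, 85, 92, 99] ⇒ [18, 37, 63, 87, 94, 101]
  JekIX CGGAGGGG/0: at [2, 23, 44, 52, 69, 77, 105, 113] ⇒ [2, 23, 44, 52, 69, 77, 105, 113]

Pooled cuts: [2, 18, 23, 37, 44, 52, 63, 69, 77, 87, 94, 101, 105, 113]

Fragment lengths:
  [0,2): 2 bp
  [2,18): 16 bp
  [18,23): 5 bp
  [23,37): 14 bp
  [37,44): 7 bp
  [44,52): 8 bp
  [52,63): 11 bp
  [63,69): 6 bp
  [69,77): 8 bp
  [77,87): 10 bp
  [87,94): 7 bp
  [94,101): 7 bp
  [101,105): 4 bp
  [105,113): 8 bp
  [113,128): 15 bp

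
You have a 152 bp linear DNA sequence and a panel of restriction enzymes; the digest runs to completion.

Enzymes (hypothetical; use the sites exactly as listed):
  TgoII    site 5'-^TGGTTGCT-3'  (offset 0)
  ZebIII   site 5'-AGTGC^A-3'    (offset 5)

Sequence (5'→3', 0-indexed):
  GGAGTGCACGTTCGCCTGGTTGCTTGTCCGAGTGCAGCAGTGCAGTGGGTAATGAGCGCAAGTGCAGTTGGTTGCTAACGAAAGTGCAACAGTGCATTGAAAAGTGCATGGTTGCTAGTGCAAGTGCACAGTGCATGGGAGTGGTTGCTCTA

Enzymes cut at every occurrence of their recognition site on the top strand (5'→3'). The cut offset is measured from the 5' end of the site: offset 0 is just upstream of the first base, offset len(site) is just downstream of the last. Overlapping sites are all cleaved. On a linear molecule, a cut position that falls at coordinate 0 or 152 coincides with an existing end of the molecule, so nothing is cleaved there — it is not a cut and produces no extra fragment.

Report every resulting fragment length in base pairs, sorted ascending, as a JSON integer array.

Per-enzyme occurrences:
  TgoII (TGGTTGCT, off=0): starts [16, 68, 108, 141] → cuts [16, 68, 108, 141]
  ZebIII (AGTGCA, off=5): starts [2, 30, 38, 60, 82, 90, 102, 116, 122, 129] → cuts [7, 35, 43, 65, 87, 95, 107, 121, 127, 134]

Pooled cuts: [7, 16, 35, 43, 65, 68, 87, 95, 107, 108, 121, 127, 134, 141]

Fragments:
  [0,7): 7 bp
  [7,16): 9 bp
  [16,35): 19 bp
  [35,43): 8 bp
  [43,65): 22 bp
  [65,68): 3 bp
  [68,87): 19 bp
  [87,95): 8 bp
  [95,107): 12 bp
  [107,108): 1 bp
  [108,121): 13 bp
  [121,127): 6 bp
  [127,134): 7 bp
  [134,141): 7 bp
  [141,152): 11 bp

[1,3,6,7,7,7,8,8,9,11,12,13,19,19,22]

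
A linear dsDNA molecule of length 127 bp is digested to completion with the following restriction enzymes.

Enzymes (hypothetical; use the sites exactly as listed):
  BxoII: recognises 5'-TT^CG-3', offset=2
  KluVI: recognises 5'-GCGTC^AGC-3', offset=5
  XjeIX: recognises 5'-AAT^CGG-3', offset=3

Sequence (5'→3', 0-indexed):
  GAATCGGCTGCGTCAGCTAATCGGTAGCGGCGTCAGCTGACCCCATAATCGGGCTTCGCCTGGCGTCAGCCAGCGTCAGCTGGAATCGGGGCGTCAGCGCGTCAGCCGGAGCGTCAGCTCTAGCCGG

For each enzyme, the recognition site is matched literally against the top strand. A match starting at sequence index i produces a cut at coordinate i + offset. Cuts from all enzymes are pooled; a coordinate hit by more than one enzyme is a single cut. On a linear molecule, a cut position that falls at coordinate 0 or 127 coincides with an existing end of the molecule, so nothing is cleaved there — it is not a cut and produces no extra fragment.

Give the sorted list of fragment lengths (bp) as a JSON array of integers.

[4,7,7,8,9,9,10,10,11,12,12,13,15]

Site scan:
  BxoII (TTCG, off=2): starts [54] → cuts [56]
  KluVI (GCGTCAGC, off=5): starts [9, 29, 62, 72, 90, 98, 110] → cuts [14, 34, 67, 77, 95, 103, 115]
  XjeIX (AATCGG, off=3): starts [1, 18, 46, 83] → cuts [4, 21, 49, 86]

All cut coordinates (distinct, sorted): [4, 14, 21, 34, 49, 56, 67, 77, 86, 95, 103, 115]

Fragment lengths:
  [0,4): 4 bp
  [4,14): 10 bp
  [14,21): 7 bp
  [21,34): 13 bp
  [34,49): 15 bp
  [49,56): 7 bp
  [56,67): 11 bp
  [67,77): 10 bp
  [77,86): 9 bp
  [86,95): 9 bp
  [95,103): 8 bp
  [103,115): 12 bp
  [115,127): 12 bp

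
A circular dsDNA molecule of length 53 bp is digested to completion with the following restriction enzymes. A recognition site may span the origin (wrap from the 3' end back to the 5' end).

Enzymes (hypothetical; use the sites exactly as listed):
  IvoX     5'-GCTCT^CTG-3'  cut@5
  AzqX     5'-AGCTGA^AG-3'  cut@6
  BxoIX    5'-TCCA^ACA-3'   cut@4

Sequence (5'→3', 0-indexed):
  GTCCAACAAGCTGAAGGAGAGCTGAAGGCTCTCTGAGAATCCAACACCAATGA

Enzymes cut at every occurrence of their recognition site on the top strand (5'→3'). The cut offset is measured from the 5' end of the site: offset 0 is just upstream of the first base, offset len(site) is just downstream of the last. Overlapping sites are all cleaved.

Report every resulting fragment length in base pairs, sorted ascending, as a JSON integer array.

Scan for sites:
  IvoX (GCTCTCTG, off=5): starts [27] → cuts [32]
  AzqX (AGCTGAAG, off=6): starts [8, 19] → cuts [14, 25]
  BxoIX (TCCAACA, off=4): starts [1, 39] → cuts [5, 43]

All cut coordinates (distinct, sorted): [5, 14, 25, 32, 43]

Fragment lengths:
  5→14: 9 bp
  14→25: 11 bp
  25→32: 7 bp
  32→43: 11 bp
  43→5 (wrap): 53-43+5 = 15 bp

[7,9,11,11,15]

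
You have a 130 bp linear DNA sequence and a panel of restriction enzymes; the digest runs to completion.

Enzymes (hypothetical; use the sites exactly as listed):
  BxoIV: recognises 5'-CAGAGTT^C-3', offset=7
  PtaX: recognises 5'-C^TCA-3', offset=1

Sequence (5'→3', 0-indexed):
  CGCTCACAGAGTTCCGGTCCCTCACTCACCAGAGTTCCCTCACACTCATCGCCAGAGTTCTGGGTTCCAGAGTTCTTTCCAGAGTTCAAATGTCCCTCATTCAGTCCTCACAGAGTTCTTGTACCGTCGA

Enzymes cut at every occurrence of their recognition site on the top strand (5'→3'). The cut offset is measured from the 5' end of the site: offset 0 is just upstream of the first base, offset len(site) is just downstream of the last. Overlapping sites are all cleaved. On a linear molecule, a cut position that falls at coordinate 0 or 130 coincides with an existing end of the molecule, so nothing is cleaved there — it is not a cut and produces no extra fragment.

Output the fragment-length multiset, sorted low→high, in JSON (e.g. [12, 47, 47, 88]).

[3,3,4,6,8,10,10,10,11,11,12,13,14,15]

Per-enzyme occurrences:
  BxoIV (CAGAGTTC, off=7): starts [6, 29, 52, 67, 79, 110] → cuts [13, 36, 59, 74, 86, 117]
  PtaX (CTCA, off=1): starts [2, 20, 24, 38, 44, 95, 106] → cuts [3, 21, 25, 39, 45, 96, 107]

Pooled cuts: [3, 13, 21, 25, 36, 39, 45, 59, 74, 86, 96, 107, 117]

Fragments:
  [0,3): 3 bp
  [3,13): 10 bp
  [13,21): 8 bp
  [21,25): 4 bp
  [25,36): 11 bp
  [36,39): 3 bp
  [39,45): 6 bp
  [45,59): 14 bp
  [59,74): 15 bp
  [74,86): 12 bp
  [86,96): 10 bp
  [96,107): 11 bp
  [107,117): 10 bp
  [117,130): 13 bp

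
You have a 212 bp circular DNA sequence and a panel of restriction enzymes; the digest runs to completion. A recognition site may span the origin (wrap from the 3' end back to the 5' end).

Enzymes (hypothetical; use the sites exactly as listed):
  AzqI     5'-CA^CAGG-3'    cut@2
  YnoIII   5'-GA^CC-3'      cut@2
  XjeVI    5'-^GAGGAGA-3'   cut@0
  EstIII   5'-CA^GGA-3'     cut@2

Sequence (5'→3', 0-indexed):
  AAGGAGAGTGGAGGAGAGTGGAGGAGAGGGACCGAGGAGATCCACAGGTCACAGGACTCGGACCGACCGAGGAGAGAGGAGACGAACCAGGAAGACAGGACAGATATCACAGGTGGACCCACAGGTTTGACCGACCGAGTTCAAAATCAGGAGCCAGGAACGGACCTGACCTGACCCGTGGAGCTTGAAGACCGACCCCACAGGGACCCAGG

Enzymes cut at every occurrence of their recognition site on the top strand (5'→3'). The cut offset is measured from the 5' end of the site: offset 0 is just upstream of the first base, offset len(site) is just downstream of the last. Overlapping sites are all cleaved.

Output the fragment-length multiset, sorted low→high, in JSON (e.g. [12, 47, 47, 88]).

Scan for sites:
  AzqI (CACAGG, off=2): starts [42, 49, 107, 119, 198] → cuts [44, 51, 109, 121, 200]
  YnoIII (GACC, off=2): starts [29, 60, 64, 115, 128, 132, 162, 167, 172, 189, 193, 204] → cuts [31, 62, 66, 117, 130, 134, 164, 169, 174, 191, 195, 206]
  XjeVI (GAGGAGA, off=0): starts [10, 20, 33, 68, 75] → cuts [10, 20, 33, 68, 75]
  EstIII (CAGGA, off=2): starts [51, 87, 95, 147, 154, 208] → cuts [53, 89, 97, 149, 156, 210]

Pooled cuts: [10, 20, 31, 33, 44, 51, 53, 62, 66, 68, 75, 89, 97, 109, 117, 121, 130, 134, 149, 156, 164, 169, 174, 191, 195, 200, 206, 210]

Fragment lengths:
  10→20: 10 bp
  20→31: 11 bp
  31→33: 2 bp
  33→44: 11 bp
  44→51: 7 bp
  51→53: 2 bp
  53→62: 9 bp
  62→66: 4 bp
  66→68: 2 bp
  68→75: 7 bp
  75→89: 14 bp
  89→97: 8 bp
  97→109: 12 bp
  109→117: 8 bp
  117→121: 4 bp
  121→130: 9 bp
  130→134: 4 bp
  134→149: 15 bp
  149→156: 7 bp
  156→164: 8 bp
  164→169: 5 bp
  169→174: 5 bp
  174→191: 17 bp
  191→195: 4 bp
  195→200: 5 bp
  200→206: 6 bp
  206→210: 4 bp
  210→10 (wrap): 212-210+10 = 12 bp

[2,2,2,4,4,4,4,4,5,5,5,6,7,7,7,8,8,8,9,9,10,11,11,12,12,14,15,17]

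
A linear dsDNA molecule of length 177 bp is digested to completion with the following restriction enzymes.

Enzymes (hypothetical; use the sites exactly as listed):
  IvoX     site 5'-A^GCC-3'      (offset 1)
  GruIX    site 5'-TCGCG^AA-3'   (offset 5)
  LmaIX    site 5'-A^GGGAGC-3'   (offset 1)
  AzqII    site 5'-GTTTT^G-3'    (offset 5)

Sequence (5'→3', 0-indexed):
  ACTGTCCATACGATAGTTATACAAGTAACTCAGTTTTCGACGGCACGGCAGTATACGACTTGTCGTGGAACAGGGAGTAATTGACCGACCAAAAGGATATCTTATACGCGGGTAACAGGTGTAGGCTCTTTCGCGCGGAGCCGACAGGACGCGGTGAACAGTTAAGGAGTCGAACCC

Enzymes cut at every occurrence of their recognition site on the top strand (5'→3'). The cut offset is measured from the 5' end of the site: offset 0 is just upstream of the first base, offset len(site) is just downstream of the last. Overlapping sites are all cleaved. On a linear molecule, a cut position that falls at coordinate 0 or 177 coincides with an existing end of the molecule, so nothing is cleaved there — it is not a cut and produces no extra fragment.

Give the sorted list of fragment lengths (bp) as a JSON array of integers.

[38,139]

Per-enzyme occurrences:
  IvoX AGCC/1: at [138] ⇒ [139]
  GruIX (TCGCGAA, off=5): no sites
  LmaIX (AGGGAGC, off=1): no sites
  AzqII (GTTTTG, off=5): no sites

Pooled cuts: [139]

Fragments:
  [0,139): 139 bp
  [139,177): 38 bp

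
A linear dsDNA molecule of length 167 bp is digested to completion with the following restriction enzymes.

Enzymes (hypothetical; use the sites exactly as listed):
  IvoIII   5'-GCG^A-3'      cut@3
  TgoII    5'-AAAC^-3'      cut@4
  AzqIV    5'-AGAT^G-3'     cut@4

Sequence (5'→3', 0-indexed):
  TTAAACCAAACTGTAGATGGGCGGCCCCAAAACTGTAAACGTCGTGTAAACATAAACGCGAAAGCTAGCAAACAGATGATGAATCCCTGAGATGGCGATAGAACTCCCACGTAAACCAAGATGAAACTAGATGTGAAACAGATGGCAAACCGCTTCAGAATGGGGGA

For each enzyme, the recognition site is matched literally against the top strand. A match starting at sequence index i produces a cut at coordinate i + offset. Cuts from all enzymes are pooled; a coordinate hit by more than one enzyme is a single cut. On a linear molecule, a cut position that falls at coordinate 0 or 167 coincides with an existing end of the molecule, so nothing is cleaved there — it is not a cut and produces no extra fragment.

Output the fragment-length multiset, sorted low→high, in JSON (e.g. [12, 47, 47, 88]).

Scan for sites:
  IvoIII (GCGA, off=3): starts [57, 94] → cuts [60, 97]
  TgoII (AAAC, off=4): starts [2, 7, 29, 36, 47, 53, 69, 112, 123, 135, 146] → cuts [6, 11, 33, 40, 51, 57, 73, 116, 127, 139, 150]
  AzqIV (AGATG, off=4): starts [14, 73, 89, 118, 128, 139] → cuts [18, 77, 93, 122, 132, 143]

Pooled cuts: [6, 11, 18, 33, 40, 51, 57, 60, 73, 77, 93, 97, 116, 122, 127, 132, 139, 143, 150]

Fragment lengths:
  [0,6): 6 bp
  [6,11): 5 bp
  [11,18): 7 bp
  [18,33): 15 bp
  [33,40): 7 bp
  [40,51): 11 bp
  [51,57): 6 bp
  [57,60): 3 bp
  [60,73): 13 bp
  [73,77): 4 bp
  [77,93): 16 bp
  [93,97): 4 bp
  [97,116): 19 bp
  [116,122): 6 bp
  [122,127): 5 bp
  [127,132): 5 bp
  [132,139): 7 bp
  [139,143): 4 bp
  [143,150): 7 bp
  [150,167): 17 bp

[3,4,4,4,5,5,5,6,6,6,7,7,7,7,11,13,15,16,17,19]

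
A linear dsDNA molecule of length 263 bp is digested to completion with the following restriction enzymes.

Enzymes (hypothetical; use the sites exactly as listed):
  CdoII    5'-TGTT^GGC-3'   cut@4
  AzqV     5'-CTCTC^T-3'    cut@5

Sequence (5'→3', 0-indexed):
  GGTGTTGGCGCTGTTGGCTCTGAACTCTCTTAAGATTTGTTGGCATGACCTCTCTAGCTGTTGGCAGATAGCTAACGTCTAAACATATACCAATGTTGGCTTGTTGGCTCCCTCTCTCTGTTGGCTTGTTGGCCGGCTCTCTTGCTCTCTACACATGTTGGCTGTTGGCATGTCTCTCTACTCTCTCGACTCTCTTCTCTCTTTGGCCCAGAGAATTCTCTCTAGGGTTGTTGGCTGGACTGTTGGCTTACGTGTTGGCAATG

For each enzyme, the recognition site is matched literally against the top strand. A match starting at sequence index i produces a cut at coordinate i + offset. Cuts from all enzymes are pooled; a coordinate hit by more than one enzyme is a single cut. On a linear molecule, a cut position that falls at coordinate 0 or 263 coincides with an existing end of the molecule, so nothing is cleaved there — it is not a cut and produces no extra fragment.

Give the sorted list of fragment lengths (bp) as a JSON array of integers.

[2,4,6,7,7,7,7,8,8,8,8,9,9,10,10,11,11,12,12,12,12,13,14,21,35]

Per-enzyme occurrences:
  CdoII (TGTTGGC, off=4): starts [2, 11, 37, 58, 93, 101, 118, 126, 155, 162, 228, 240, 252] → cuts [6, 15, 41, 62, 97, 105, 122, 130, 159, 166, 232, 244, 256]
  AzqV (CTCTCT, off=5): starts [24, 49, 111, 113, 136, 144, 173, 180, 189, 196, 217] → cuts [29, 54, 116, 118, 141, 149, 178, 185, 194, 201, 222]

Pooled cuts: [6, 15, 29, 41, 54, 62, 97, 105, 116, 118, 122, 130, 141, 149, 159, 166, 178, 185, 194, 201, 222, 232, 244, 256]

Fragments:
  [0,6): 6 bp
  [6,15): 9 bp
  [15,29): 14 bp
  [29,41): 12 bp
  [41,54): 13 bp
  [54,62): 8 bp
  [62,97): 35 bp
  [97,105): 8 bp
  [105,116): 11 bp
  [116,118): 2 bp
  [118,122): 4 bp
  [122,130): 8 bp
  [130,141): 11 bp
  [141,149): 8 bp
  [149,159): 10 bp
  [159,166): 7 bp
  [166,178): 12 bp
  [178,185): 7 bp
  [185,194): 9 bp
  [194,201): 7 bp
  [201,222): 21 bp
  [222,232): 10 bp
  [232,244): 12 bp
  [244,256): 12 bp
  [256,263): 7 bp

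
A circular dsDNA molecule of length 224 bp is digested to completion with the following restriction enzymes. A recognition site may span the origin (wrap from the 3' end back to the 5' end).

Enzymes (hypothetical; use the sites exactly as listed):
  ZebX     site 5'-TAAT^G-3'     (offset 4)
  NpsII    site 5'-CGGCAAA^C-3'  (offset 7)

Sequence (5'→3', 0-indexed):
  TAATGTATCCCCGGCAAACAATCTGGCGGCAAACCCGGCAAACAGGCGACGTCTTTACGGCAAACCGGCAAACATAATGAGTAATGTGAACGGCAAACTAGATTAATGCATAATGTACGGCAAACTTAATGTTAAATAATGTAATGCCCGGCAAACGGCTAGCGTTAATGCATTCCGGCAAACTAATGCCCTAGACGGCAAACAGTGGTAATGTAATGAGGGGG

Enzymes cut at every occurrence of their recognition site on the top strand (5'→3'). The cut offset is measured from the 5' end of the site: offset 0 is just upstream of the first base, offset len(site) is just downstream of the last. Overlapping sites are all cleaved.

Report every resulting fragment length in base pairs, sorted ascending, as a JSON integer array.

Scan for sites:
  ZebX TAATG/4: at [0, 74, 81, 103, 110, 126, 136, 141, 165, 183, 208, 213] ⇒ [4, 78, 85, 107, 114, 130, 140, 145, 169, 187, 212, 217]
  NpsII CGGCAAAC/7: at [11, 26, 35, 57, 65, 90, 117, 148, 175, 195] ⇒ [18, 33, 42, 64, 72, 97, 124, 155, 182, 202]

Pooled cuts: [4, 18, 33, 42, 64, 72, 78, 85, 97, 107, 114, 124, 130, 140, 145, 155, 169, 182, 187, 202, 212, 217]

Fragment lengths:
  4→18: 14 bp
  18→33: 15 bp
  33→42: 9 bp
  42→64: 22 bp
  64→72: 8 bp
  72→78: 6 bp
  78→85: 7 bp
  85→97: 12 bp
  97→107: 10 bp
  107→114: 7 bp
  114→124: 10 bp
  124→130: 6 bp
  130→140: 10 bp
  140→145: 5 bp
  145→155: 10 bp
  155→169: 14 bp
  169→182: 13 bp
  182→187: 5 bp
  187→202: 15 bp
  202→212: 10 bp
  212→217: 5 bp
  217→4 (wrap): 224-217+4 = 11 bp

[5,5,5,6,6,7,7,8,9,10,10,10,10,10,11,12,13,14,14,15,15,22]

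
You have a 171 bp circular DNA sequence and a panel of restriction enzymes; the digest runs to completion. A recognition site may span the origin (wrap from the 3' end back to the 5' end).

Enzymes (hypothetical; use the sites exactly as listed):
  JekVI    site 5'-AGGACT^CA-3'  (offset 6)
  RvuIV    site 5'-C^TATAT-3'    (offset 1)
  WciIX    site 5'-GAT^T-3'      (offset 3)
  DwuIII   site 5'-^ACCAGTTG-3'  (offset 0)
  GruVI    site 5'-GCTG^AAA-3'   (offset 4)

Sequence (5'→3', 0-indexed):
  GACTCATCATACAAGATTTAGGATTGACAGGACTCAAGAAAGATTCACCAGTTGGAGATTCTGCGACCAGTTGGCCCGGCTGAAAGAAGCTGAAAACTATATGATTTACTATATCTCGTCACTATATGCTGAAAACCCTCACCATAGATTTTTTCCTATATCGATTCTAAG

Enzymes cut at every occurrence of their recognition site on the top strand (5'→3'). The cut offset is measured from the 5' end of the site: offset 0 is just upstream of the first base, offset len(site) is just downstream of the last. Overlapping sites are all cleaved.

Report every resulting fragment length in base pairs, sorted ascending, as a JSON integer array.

Scan for sites:
  JekVI AGGACTCA/6: at [28, 169] ⇒ [4, 34]
  RvuIV CTATAT/1: at [96, 108, 121, 155] ⇒ [97, 109, 122, 156]
  WciIX GATT/3: at [14, 21, 41, 56, 102, 146, 162] ⇒ [17, 24, 44, 59, 105, 149, 165]
  DwuIII ACCAGTTG/0: at [46, 65] ⇒ [46, 65]
  GruVI GCTGAAA/4: at [78, 88, 127] ⇒ [82, 92, 131]

Pooled cuts: [4, 17, 24, 34, 44, 46, 59, 65, 82, 92, 97, 105, 109, 122, 131, 149, 156, 165]

Fragment lengths:
  4→17: 13 bp
  17→24: 7 bp
  24→34: 10 bp
  34→44: 10 bp
  44→46: 2 bp
  46→59: 13 bp
  59→65: 6 bp
  65→82: 17 bp
  82→92: 10 bp
  92→97: 5 bp
  97→105: 8 bp
  105→109: 4 bp
  109→122: 13 bp
  122→131: 9 bp
  131→149: 18 bp
  149→156: 7 bp
  156→165: 9 bp
  165→4 (wrap): 171-165+4 = 10 bp

[2,4,5,6,7,7,8,9,9,10,10,10,10,13,13,13,17,18]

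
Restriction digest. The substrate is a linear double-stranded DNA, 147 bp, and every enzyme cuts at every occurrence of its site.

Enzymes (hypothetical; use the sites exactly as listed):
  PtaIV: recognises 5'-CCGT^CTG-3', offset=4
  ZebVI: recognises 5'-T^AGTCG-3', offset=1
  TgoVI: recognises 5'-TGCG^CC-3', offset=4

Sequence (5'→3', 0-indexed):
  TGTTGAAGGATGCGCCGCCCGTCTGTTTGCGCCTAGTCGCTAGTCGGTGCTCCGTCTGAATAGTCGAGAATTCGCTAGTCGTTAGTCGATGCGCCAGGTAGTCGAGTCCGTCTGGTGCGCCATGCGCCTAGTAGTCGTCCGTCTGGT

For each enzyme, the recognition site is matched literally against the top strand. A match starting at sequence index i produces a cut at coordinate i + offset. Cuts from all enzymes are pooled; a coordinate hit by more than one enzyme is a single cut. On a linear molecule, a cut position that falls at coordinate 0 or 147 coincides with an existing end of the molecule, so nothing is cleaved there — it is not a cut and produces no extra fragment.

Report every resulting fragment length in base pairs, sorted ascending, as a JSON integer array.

[3,5,6,6,6,7,7,7,8,8,9,10,10,12,14,14,15]

Scan for sites:
  PtaIV CCGTCTG/4: at [18, 51, 107, 138] ⇒ [22, 55, 111, 142]
  ZebVI TAGTCG/1: at [33, 40, 60, 75, 82, 98, 131] ⇒ [34, 41, 61, 76, 83, 99, 132]
  TgoVI TGCGCC/4: at [10, 27, 89, 115, 122] ⇒ [14, 31, 93, 119, 126]

Pooled cuts: [14, 22, 31, 34, 41, 55, 61, 76, 83, 93, 99, 111, 119, 126, 132, 142]

Fragments:
  [0,14): 14 bp
  [14,22): 8 bp
  [22,31): 9 bp
  [31,34): 3 bp
  [34,41): 7 bp
  [41,55): 14 bp
  [55,61): 6 bp
  [61,76): 15 bp
  [76,83): 7 bp
  [83,93): 10 bp
  [93,99): 6 bp
  [99,111): 12 bp
  [111,119): 8 bp
  [119,126): 7 bp
  [126,132): 6 bp
  [132,142): 10 bp
  [142,147): 5 bp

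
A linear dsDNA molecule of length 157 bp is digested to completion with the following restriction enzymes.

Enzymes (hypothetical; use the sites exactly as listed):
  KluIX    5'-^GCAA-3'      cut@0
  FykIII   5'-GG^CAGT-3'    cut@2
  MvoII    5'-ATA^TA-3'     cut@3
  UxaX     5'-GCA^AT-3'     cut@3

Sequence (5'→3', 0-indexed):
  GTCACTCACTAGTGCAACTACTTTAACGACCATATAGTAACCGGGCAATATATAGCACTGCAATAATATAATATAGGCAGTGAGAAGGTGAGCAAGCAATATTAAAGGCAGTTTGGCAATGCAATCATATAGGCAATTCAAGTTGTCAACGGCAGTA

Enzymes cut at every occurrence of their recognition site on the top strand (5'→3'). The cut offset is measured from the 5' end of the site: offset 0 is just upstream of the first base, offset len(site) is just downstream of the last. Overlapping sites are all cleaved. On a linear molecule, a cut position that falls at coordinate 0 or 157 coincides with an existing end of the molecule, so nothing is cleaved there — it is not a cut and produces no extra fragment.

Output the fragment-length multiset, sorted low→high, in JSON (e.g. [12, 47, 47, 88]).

Per-enzyme occurrences:
  KluIX (GCAA, off=0): starts [13, 44, 59, 91, 95, 115, 120, 132] → cuts [13, 44, 59, 91, 95, 115, 120, 132]
  FykIII (GGCAGT, off=2): starts [75, 106, 150] → cuts [77, 108, 152]
  MvoII (ATATA, off=3): starts [31, 47, 49, 65, 70, 126] → cuts [34, 50, 52, 68, 73, 129]
  UxaX (GCAAT, off=3): starts [44, 59, 95, 115, 120, 132] → cuts [47, 62, 98, 118, 123, 135]

All cut coordinates (distinct, sorted): [13, 34, 44, 47, 50, 52, 59, 62, 68, 73, 77, 91, 95, 98, 108, 115, 118, 120, 123, 129, 132, 135, 152]

Fragments:
  [0,13): 13 bp
  [13,34): 21 bp
  [34,44): 10 bp
  [44,47): 3 bp
  [47,50): 3 bp
  [50,52): 2 bp
  [52,59): 7 bp
  [59,62): 3 bp
  [62,68): 6 bp
  [68,73): 5 bp
  [73,77): 4 bp
  [77,91): 14 bp
  [91,95): 4 bp
  [95,98): 3 bp
  [98,108): 10 bp
  [108,115): 7 bp
  [115,118): 3 bp
  [118,120): 2 bp
  [120,123): 3 bp
  [123,129): 6 bp
  [129,132): 3 bp
  [132,135): 3 bp
  [135,152): 17 bp
  [152,157): 5 bp

[2,2,3,3,3,3,3,3,3,3,4,4,5,5,6,6,7,7,10,10,13,14,17,21]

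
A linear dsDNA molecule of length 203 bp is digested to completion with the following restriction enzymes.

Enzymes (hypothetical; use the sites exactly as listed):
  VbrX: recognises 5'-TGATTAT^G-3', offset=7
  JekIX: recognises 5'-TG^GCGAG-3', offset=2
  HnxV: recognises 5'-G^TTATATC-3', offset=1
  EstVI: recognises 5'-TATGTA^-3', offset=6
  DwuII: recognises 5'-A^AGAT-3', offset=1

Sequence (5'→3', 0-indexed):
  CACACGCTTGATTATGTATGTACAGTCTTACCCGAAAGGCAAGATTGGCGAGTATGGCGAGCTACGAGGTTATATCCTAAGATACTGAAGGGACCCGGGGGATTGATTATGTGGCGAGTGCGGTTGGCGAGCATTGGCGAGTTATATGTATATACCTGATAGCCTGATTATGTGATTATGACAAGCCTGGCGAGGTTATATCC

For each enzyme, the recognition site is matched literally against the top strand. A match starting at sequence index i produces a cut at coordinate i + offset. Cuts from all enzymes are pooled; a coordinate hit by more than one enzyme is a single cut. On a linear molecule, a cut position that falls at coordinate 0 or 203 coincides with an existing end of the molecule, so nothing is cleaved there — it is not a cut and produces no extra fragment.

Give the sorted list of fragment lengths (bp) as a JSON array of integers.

[3,3,4,6,6,8,8,9,10,10,10,13,13,14,15,19,21,31]

Per-enzyme occurrences:
  VbrX (TGATTATG, off=7): starts [8, 103, 164, 172] → cuts [15, 110, 171, 179]
  JekIX (TGGCGAG, off=2): starts [45, 54, 111, 124, 134, 187] → cuts [47, 56, 113, 126, 136, 189]
  HnxV (GTTATATC, off=1): starts [68, 194] → cuts [69, 195]
  EstVI (TATGTA, off=6): starts [12, 16, 144] → cuts [18, 22, 150]
  DwuII (AAGAT, off=1): starts [40, 78] → cuts [41, 79]

All cut coordinates (distinct, sorted): [15, 18, 22, 41, 47, 56, 69, 79, 110, 113, 126, 136, 150, 171, 179, 189, 195]

Fragment lengths:
  [0,15): 15 bp
  [15,18): 3 bp
  [18,22): 4 bp
  [22,41): 19 bp
  [41,47): 6 bp
  [47,56): 9 bp
  [56,69): 13 bp
  [69,79): 10 bp
  [79,110): 31 bp
  [110,113): 3 bp
  [113,126): 13 bp
  [126,136): 10 bp
  [136,150): 14 bp
  [150,171): 21 bp
  [171,179): 8 bp
  [179,189): 10 bp
  [189,195): 6 bp
  [195,203): 8 bp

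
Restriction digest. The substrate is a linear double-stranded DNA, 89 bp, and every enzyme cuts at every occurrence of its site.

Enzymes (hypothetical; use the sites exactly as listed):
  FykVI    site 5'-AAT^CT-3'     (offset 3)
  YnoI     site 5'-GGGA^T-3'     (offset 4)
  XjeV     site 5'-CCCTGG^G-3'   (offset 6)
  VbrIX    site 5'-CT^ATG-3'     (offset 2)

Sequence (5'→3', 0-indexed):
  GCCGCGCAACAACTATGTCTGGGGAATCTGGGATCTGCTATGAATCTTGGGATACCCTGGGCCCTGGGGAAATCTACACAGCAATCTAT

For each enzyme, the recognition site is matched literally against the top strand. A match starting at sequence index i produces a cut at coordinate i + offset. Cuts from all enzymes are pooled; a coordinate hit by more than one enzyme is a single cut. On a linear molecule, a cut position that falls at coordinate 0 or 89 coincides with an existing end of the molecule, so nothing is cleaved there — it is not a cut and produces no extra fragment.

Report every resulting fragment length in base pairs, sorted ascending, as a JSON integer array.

Scan for sites:
  FykVI AATCT/3: at [24, 42, 70, 82] ⇒ [27, 45, 73, 85]
  YnoI GGGAT/4: at [29, 48] ⇒ [33, 52]
  XjeV CCCTGGG/6: at [54, 61] ⇒ [60, 67]
  VbrIX CTATG/2: at [12, 37] ⇒ [14, 39]

Pooled cuts: [14, 27, 33, 39, 45, 52, 60, 67, 73, 85]

Fragment lengths:
  [0,14): 14 bp
  [14,27): 13 bp
  [27,33): 6 bp
  [33,39): 6 bp
  [39,45): 6 bp
  [45,52): 7 bp
  [52,60): 8 bp
  [60,67): 7 bp
  [67,73): 6 bp
  [73,85): 12 bp
  [85,89): 4 bp

[4,6,6,6,6,7,7,8,12,13,14]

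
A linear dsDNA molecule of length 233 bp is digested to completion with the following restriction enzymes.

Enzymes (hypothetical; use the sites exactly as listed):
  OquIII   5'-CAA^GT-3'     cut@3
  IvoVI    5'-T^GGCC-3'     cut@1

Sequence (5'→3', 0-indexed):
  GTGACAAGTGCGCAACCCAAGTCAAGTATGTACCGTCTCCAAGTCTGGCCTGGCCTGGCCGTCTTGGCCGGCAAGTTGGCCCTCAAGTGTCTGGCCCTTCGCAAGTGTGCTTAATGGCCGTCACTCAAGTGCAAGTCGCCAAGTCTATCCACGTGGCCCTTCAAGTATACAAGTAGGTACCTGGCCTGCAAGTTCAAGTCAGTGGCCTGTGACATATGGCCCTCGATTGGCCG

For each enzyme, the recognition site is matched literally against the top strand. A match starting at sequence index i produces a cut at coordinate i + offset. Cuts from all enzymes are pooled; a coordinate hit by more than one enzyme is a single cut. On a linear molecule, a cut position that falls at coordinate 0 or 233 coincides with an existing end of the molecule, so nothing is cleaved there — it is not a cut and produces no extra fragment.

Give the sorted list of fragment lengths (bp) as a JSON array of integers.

[3,4,5,5,5,5,6,6,6,6,7,8,8,9,9,9,9,10,10,11,11,12,12,13,13,14,17]

Scan for sites:
  OquIII (CAAGT, off=3): starts [4, 17, 22, 39, 71, 83, 101, 125, 131, 139, 161, 169, 188, 194] → cuts [7, 20, 25, 42, 74, 86, 104, 128, 134, 142, 164, 172, 191, 197]
  IvoVI (TGGCC, off=1): starts [45, 50, 55, 64, 76, 91, 114, 153, 181, 202, 216, 227] → cuts [46, 51, 56, 65, 77, 92, 115, 154, 182, 203, 217, 228]

All cut coordinates (distinct, sorted): [7, 20, 25, 42, 46, 51, 56, 65, 74, 77, 86, 92, 104, 115, 128, 134, 142, 154, 164, 172, 182, 191, 197, 203, 217, 228]

Fragment lengths:
  [0,7): 7 bp
  [7,20): 13 bp
  [20,25): 5 bp
  [25,42): 17 bp
  [42,46): 4 bp
  [46,51): 5 bp
  [51,56): 5 bp
  [56,65): 9 bp
  [65,74): 9 bp
  [74,77): 3 bp
  [77,86): 9 bp
  [86,92): 6 bp
  [92,104): 12 bp
  [104,115): 11 bp
  [115,128): 13 bp
  [128,134): 6 bp
  [134,142): 8 bp
  [142,154): 12 bp
  [154,164): 10 bp
  [164,172): 8 bp
  [172,182): 10 bp
  [182,191): 9 bp
  [191,197): 6 bp
  [197,203): 6 bp
  [203,217): 14 bp
  [217,228): 11 bp
  [228,233): 5 bp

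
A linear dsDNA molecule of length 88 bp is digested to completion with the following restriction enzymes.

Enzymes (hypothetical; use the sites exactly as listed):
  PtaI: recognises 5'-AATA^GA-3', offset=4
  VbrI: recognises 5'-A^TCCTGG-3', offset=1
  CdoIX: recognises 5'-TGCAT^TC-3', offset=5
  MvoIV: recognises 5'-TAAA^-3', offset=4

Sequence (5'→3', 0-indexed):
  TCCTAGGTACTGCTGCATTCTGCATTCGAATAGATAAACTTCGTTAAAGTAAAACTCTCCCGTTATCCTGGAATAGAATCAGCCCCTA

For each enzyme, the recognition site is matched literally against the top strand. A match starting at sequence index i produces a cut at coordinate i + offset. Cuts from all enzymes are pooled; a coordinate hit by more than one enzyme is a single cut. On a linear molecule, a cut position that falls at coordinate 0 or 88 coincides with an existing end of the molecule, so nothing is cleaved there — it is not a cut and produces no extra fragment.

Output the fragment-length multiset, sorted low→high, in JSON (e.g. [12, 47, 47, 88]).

[5,6,7,7,10,10,12,13,18]

Per-enzyme occurrences:
  PtaI (AATAGA, off=4): starts [28, 71] → cuts [32, 75]
  VbrI (ATCCTGG, off=1): starts [64] → cuts [65]
  CdoIX (TGCATTC, off=5): starts [13, 20] → cuts [18, 25]
  MvoIV (TAAA, off=4): starts [34, 44, 49] → cuts [38, 48, 53]

Pooled cuts: [18, 25, 32, 38, 48, 53, 65, 75]

Fragments:
  [0,18): 18 bp
  [18,25): 7 bp
  [25,32): 7 bp
  [32,38): 6 bp
  [38,48): 10 bp
  [48,53): 5 bp
  [53,65): 12 bp
  [65,75): 10 bp
  [75,88): 13 bp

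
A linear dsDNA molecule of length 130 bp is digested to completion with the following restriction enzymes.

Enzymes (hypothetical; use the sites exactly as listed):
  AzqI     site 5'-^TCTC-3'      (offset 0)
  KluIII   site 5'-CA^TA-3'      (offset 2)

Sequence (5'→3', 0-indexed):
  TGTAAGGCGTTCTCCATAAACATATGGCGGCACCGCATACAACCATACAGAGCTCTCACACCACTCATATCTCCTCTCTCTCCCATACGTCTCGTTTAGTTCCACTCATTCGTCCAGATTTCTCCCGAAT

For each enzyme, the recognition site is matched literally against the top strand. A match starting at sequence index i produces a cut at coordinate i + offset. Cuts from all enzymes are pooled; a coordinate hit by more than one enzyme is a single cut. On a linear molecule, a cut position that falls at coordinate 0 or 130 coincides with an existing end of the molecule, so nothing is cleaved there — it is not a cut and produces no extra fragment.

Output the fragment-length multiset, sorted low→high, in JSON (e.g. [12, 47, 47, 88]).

Scan for sites:
  AzqI (TCTC, off=0): starts [10, 53, 69, 74, 76, 78, 89, 120] → cuts [10, 53, 69, 74, 76, 78, 89, 120]
  KluIII (CATA, off=2): starts [14, 20, 35, 43, 65, 83] → cuts [16, 22, 37, 45, 67, 85]

Pooled cuts: [10, 16, 22, 37, 45, 53, 67, 69, 74, 76, 78, 85, 89, 120]

Fragment lengths:
  [0,10): 10 bp
  [10,16): 6 bp
  [16,22): 6 bp
  [22,37): 15 bp
  [37,45): 8 bp
  [45,53): 8 bp
  [53,67): 14 bp
  [67,69): 2 bp
  [69,74): 5 bp
  [74,76): 2 bp
  [76,78): 2 bp
  [78,85): 7 bp
  [85,89): 4 bp
  [89,120): 31 bp
  [120,130): 10 bp

[2,2,2,4,5,6,6,7,8,8,10,10,14,15,31]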